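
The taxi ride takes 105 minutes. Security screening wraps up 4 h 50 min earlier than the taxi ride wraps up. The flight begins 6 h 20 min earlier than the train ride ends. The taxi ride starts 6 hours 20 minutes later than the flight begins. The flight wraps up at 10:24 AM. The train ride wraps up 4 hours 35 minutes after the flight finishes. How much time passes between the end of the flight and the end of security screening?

1.5 hours

The train ride ends at 10:24 AM + 275 min = 2:59 PM.
The flight starts at 2:59 PM − 380 min = 8:39 AM.
The taxi ride starts at 8:39 AM + 380 min = 2:59 PM.
The taxi ride ends at 2:59 PM + 105 min = 4:44 PM.
Security screening ends at 4:44 PM − 290 min = 11:54 AM.
From 10:24 AM to 11:54 AM is 1.5 hours.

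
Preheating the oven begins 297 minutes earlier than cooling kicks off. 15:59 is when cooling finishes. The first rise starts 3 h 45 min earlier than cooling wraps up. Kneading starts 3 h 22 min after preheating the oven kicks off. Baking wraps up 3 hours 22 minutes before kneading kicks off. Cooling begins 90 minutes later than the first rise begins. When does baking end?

08:47

The first rise starts at 15:59 − 225 min = 12:14.
Cooling starts at 12:14 + 90 min = 13:44.
Preheating the oven starts at 13:44 − 297 min = 08:47.
Kneading starts at 08:47 + 202 min = 12:09.
Baking ends at 12:09 − 202 min = 08:47.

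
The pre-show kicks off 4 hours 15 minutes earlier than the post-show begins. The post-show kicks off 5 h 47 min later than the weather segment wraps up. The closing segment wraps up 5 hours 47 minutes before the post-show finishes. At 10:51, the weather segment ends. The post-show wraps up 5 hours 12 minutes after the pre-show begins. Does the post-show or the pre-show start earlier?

The post-show starts at 10:51 + 347 min = 16:38.
The pre-show starts at 16:38 − 255 min = 12:23.
The post-show starts at 16:38 and the pre-show starts at 12:23, so the pre-show is first.

the pre-show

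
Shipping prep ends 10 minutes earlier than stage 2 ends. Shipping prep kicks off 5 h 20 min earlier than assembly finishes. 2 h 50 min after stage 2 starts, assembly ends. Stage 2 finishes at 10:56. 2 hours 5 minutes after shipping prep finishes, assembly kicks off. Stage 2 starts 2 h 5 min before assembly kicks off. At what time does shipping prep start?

Shipping prep ends at 10:56 − 10 min = 10:46.
Assembly starts at 10:46 + 125 min = 12:51.
Stage 2 starts at 12:51 − 125 min = 10:46.
Assembly ends at 10:46 + 170 min = 13:36.
Shipping prep starts at 13:36 − 320 min = 08:16.

08:16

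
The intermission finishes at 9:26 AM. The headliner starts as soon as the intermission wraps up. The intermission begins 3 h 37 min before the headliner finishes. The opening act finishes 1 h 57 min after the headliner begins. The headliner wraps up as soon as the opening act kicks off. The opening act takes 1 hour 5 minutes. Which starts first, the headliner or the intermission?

the intermission

The headliner starts at 9:26 AM.
The opening act ends at 9:26 AM + 117 min = 11:23 AM.
The opening act starts at 11:23 AM − 65 min = 10:18 AM.
So the headliner ends at 10:18 AM.
The intermission starts at 10:18 AM − 217 min = 6:41 AM.
The headliner starts at 9:26 AM and the intermission starts at 6:41 AM, so the intermission is first.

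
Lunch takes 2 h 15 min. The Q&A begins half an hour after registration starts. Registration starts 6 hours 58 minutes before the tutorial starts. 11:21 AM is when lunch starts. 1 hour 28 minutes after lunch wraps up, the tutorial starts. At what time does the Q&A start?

8:36 AM

Lunch ends at 11:21 AM + 135 min = 1:36 PM.
The tutorial starts at 1:36 PM + 88 min = 3:04 PM.
Registration starts at 3:04 PM − 418 min = 8:06 AM.
The Q&A starts at 8:06 AM + 30 min = 8:36 AM.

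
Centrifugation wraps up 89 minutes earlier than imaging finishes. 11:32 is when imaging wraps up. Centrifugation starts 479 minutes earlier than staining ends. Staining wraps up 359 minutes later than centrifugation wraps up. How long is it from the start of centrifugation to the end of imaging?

3 hours 29 minutes

Centrifugation ends at 11:32 − 89 min = 10:03.
Staining ends at 10:03 + 359 min = 16:02.
Centrifugation starts at 16:02 − 479 min = 08:03.
From 08:03 to 11:32 is 3 hours 29 minutes.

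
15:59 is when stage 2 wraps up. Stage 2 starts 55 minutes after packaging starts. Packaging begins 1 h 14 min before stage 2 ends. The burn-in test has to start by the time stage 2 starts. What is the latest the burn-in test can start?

Packaging starts at 15:59 − 74 min = 14:45.
Stage 2 starts at 14:45 + 55 min = 15:40.
The burn-in test is bounded by stage 2, so the latest it can start is 15:40.

15:40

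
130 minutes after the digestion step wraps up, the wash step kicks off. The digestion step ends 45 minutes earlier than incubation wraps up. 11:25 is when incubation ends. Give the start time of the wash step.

12:50

The digestion step ends at 11:25 − 45 min = 10:40.
The wash step starts at 10:40 + 130 min = 12:50.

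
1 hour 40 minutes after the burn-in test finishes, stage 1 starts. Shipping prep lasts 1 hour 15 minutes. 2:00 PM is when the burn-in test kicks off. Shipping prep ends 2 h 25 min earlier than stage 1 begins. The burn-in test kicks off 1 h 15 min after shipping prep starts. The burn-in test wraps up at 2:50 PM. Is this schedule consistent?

Stage 1 starts at 2:50 PM + 100 min = 4:30 PM.
Shipping prep ends at 4:30 PM − 145 min = 2:05 PM.
Shipping prep starts at 2:05 PM − 75 min = 12:50 PM.
The burn-in test starts at 12:50 PM + 75 min = 2:05 PM.
But the burn-in test is also said to start at 2:00 PM — a 5-minute conflict.

No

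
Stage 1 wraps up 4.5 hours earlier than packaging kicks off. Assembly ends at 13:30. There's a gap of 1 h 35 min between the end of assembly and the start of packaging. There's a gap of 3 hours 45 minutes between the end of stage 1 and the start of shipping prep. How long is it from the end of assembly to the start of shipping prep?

50 minutes

Packaging starts at 13:30 + 95 min = 15:05.
Stage 1 ends at 15:05 − 270 min = 10:35.
Shipping prep starts at 10:35 + 225 min = 14:20.
From 13:30 to 14:20 is 50 minutes.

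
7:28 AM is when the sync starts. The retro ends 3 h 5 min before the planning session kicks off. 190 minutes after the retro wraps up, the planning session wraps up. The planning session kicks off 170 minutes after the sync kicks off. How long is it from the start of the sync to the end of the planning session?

The planning session starts at 7:28 AM + 170 min = 10:18 AM.
The retro ends at 10:18 AM − 185 min = 7:13 AM.
The planning session ends at 7:13 AM + 190 min = 10:23 AM.
From 7:28 AM to 10:23 AM is 2 h 55 min.

2 h 55 min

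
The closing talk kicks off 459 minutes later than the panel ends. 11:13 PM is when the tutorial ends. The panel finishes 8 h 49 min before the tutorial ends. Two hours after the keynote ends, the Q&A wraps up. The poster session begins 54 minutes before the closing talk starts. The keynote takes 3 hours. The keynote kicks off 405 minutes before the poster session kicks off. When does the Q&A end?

The panel ends at 11:13 PM − 529 min = 2:24 PM.
The closing talk starts at 2:24 PM + 459 min = 10:03 PM.
The poster session starts at 10:03 PM − 54 min = 9:09 PM.
The keynote starts at 9:09 PM − 405 min = 2:24 PM.
The keynote ends at 2:24 PM + 180 min = 5:24 PM.
The Q&A ends at 5:24 PM + 120 min = 7:24 PM.

7:24 PM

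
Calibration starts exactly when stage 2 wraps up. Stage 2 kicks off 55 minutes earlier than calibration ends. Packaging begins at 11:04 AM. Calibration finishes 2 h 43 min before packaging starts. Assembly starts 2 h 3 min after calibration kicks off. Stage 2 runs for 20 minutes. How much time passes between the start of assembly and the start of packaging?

75 minutes

Calibration ends at 11:04 AM − 163 min = 8:21 AM.
Stage 2 starts at 8:21 AM − 55 min = 7:26 AM.
Stage 2 ends at 7:26 AM + 20 min = 7:46 AM.
So calibration starts at 7:46 AM.
Assembly starts at 7:46 AM + 123 min = 9:49 AM.
From 9:49 AM to 11:04 AM is 75 minutes.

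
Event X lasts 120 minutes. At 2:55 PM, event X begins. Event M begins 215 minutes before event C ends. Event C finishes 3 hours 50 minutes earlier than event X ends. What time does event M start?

9:30 AM

Event X ends at 2:55 PM + 120 min = 4:55 PM.
Event C ends at 4:55 PM − 230 min = 1:05 PM.
Event M starts at 1:05 PM − 215 min = 9:30 AM.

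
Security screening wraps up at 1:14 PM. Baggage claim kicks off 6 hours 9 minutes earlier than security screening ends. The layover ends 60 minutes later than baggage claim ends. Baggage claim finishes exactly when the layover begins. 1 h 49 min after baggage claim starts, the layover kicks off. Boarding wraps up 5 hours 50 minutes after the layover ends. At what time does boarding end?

3:44 PM

Baggage claim starts at 1:14 PM − 369 min = 7:05 AM.
The layover starts at 7:05 AM + 109 min = 8:54 AM.
So baggage claim ends at 8:54 AM.
The layover ends at 8:54 AM + 60 min = 9:54 AM.
Boarding ends at 9:54 AM + 350 min = 3:44 PM.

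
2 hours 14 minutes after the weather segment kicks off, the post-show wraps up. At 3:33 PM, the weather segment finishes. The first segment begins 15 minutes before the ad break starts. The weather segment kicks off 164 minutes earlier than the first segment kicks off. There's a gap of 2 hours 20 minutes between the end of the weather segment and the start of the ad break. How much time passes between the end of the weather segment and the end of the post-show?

The ad break starts at 3:33 PM + 140 min = 5:53 PM.
The first segment starts at 5:53 PM − 15 min = 5:38 PM.
The weather segment starts at 5:38 PM − 164 min = 2:54 PM.
The post-show ends at 2:54 PM + 134 min = 5:08 PM.
From 3:33 PM to 5:08 PM is 95 minutes.

95 minutes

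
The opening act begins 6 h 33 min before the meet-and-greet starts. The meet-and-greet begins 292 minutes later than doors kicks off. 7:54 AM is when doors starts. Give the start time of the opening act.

The meet-and-greet starts at 7:54 AM + 292 min = 12:46 PM.
The opening act starts at 12:46 PM − 393 min = 6:13 AM.

6:13 AM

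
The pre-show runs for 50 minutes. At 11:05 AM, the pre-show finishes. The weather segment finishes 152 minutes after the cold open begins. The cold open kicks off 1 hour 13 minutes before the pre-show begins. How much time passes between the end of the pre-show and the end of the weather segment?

29 minutes

The pre-show starts at 11:05 AM − 50 min = 10:15 AM.
The cold open starts at 10:15 AM − 73 min = 9:02 AM.
The weather segment ends at 9:02 AM + 152 min = 11:34 AM.
From 11:05 AM to 11:34 AM is 29 minutes.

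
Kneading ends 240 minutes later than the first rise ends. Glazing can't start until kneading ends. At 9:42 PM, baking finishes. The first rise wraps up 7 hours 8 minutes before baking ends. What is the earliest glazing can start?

6:34 PM

The first rise ends at 9:42 PM − 428 min = 2:34 PM.
Kneading ends at 2:34 PM + 240 min = 6:34 PM.
Glazing is bounded by kneading, so the earliest it can start is 6:34 PM.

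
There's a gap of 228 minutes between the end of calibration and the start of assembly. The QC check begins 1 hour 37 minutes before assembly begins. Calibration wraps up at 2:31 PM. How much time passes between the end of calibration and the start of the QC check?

131 minutes

Assembly starts at 2:31 PM + 228 min = 6:19 PM.
The QC check starts at 6:19 PM − 97 min = 4:42 PM.
From 2:31 PM to 4:42 PM is 131 minutes.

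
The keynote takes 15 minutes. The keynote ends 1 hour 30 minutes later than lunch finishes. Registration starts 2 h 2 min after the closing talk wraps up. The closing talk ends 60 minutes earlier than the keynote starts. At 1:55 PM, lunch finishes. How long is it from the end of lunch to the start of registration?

The keynote ends at 1:55 PM + 90 min = 3:25 PM.
The keynote starts at 3:25 PM − 15 min = 3:10 PM.
The closing talk ends at 3:10 PM − 60 min = 2:10 PM.
Registration starts at 2:10 PM + 122 min = 4:12 PM.
From 1:55 PM to 4:12 PM is 2 hours 17 minutes.

2 hours 17 minutes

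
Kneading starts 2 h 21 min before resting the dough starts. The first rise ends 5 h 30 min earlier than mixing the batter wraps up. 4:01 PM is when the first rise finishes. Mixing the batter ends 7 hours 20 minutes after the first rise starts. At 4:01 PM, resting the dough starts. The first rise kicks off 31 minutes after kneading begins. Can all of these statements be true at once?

Yes

Kneading starts at 4:01 PM − 141 min = 1:40 PM.
The first rise starts at 1:40 PM + 31 min = 2:11 PM.
Mixing the batter ends at 2:11 PM + 440 min = 9:31 PM.
The first rise ends at 9:31 PM − 330 min = 4:01 PM.
That matches the stated 4:01 PM, so the schedule is consistent.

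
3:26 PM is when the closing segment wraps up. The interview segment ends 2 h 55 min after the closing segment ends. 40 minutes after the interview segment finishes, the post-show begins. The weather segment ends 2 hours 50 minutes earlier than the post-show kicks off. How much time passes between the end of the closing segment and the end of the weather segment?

45 minutes

The interview segment ends at 3:26 PM + 175 min = 6:21 PM.
The post-show starts at 6:21 PM + 40 min = 7:01 PM.
The weather segment ends at 7:01 PM − 170 min = 4:11 PM.
From 3:26 PM to 4:11 PM is 45 minutes.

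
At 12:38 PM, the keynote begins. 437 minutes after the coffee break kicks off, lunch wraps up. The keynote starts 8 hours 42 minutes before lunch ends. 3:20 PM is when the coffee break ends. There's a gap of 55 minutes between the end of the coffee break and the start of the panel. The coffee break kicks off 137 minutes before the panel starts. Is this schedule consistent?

The panel starts at 3:20 PM + 55 min = 4:15 PM.
The coffee break starts at 4:15 PM − 137 min = 1:58 PM.
Lunch ends at 1:58 PM + 437 min = 9:15 PM.
The keynote starts at 9:15 PM − 522 min = 12:33 PM.
But the keynote is also said to start at 12:38 PM — a 5-minute conflict.

No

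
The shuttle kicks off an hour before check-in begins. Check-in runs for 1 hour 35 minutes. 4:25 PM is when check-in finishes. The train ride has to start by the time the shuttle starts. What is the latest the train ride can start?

1:50 PM

Check-in starts at 4:25 PM − 95 min = 2:50 PM.
The shuttle starts at 2:50 PM − 60 min = 1:50 PM.
The train ride is bounded by the shuttle, so the latest it can start is 1:50 PM.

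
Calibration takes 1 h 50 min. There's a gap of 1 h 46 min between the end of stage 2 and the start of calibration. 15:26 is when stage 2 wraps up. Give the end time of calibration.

Calibration starts at 15:26 + 106 min = 17:12.
Calibration ends at 17:12 + 110 min = 19:02.

19:02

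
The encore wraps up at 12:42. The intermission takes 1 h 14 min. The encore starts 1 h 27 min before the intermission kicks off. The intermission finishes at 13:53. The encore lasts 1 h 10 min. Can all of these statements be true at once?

The intermission starts at 13:53 − 74 min = 12:39.
The encore starts at 12:39 − 87 min = 11:12.
The encore ends at 11:12 + 70 min = 12:22.
But the encore is also said to end at 12:42 — a 20-minute conflict.

No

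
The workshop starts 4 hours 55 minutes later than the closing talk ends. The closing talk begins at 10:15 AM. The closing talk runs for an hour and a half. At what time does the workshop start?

4:40 PM

The closing talk ends at 10:15 AM + 90 min = 11:45 AM.
The workshop starts at 11:45 AM + 295 min = 4:40 PM.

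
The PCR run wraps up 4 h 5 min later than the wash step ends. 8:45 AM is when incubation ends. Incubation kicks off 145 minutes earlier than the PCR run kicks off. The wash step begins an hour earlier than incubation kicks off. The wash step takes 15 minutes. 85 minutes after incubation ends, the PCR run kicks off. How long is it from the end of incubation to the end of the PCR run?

The PCR run starts at 8:45 AM + 85 min = 10:10 AM.
Incubation starts at 10:10 AM − 145 min = 7:45 AM.
The wash step starts at 7:45 AM − 60 min = 6:45 AM.
The wash step ends at 6:45 AM + 15 min = 7:00 AM.
The PCR run ends at 7:00 AM + 245 min = 11:05 AM.
From 8:45 AM to 11:05 AM is 140 minutes.

140 minutes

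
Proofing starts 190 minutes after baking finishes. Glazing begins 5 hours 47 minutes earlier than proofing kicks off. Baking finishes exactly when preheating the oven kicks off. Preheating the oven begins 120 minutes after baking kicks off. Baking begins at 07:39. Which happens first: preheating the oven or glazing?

glazing

Preheating the oven starts at 07:39 + 120 min = 09:39.
So baking ends at 09:39.
Proofing starts at 09:39 + 190 min = 12:49.
Glazing starts at 12:49 − 347 min = 07:02.
Preheating the oven starts at 09:39 and glazing starts at 07:02, so glazing is first.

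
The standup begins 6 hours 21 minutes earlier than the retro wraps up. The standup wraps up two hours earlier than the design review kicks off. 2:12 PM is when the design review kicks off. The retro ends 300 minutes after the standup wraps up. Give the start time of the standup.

The standup ends at 2:12 PM − 120 min = 12:12 PM.
The retro ends at 12:12 PM + 300 min = 5:12 PM.
The standup starts at 5:12 PM − 381 min = 10:51 AM.

10:51 AM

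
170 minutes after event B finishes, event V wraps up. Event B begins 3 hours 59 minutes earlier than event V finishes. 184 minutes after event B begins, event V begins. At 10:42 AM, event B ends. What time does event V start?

12:37 PM

Event V ends at 10:42 AM + 170 min = 1:32 PM.
Event B starts at 1:32 PM − 239 min = 9:33 AM.
Event V starts at 9:33 AM + 184 min = 12:37 PM.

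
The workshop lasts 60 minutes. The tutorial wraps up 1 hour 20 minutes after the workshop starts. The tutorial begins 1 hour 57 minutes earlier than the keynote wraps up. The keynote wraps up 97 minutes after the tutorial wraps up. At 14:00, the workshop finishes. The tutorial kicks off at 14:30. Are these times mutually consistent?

The workshop starts at 14:00 − 60 min = 13:00.
The tutorial ends at 13:00 + 80 min = 14:20.
The keynote ends at 14:20 + 97 min = 15:57.
The tutorial starts at 15:57 − 117 min = 14:00.
But the tutorial is also said to start at 14:30 — a 30-minute conflict.

No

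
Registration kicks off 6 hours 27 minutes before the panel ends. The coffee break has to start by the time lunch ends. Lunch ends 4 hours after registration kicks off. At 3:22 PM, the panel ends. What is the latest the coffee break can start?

12:55 PM

Registration starts at 3:22 PM − 387 min = 8:55 AM.
Lunch ends at 8:55 AM + 240 min = 12:55 PM.
The coffee break is bounded by lunch, so the latest it can start is 12:55 PM.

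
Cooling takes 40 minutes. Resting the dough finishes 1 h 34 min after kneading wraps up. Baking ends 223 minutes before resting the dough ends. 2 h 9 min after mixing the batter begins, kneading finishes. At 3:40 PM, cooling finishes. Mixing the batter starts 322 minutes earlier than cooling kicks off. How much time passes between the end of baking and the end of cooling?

Cooling starts at 3:40 PM − 40 min = 3:00 PM.
Mixing the batter starts at 3:00 PM − 322 min = 9:38 AM.
Kneading ends at 9:38 AM + 129 min = 11:47 AM.
Resting the dough ends at 11:47 AM + 94 min = 1:21 PM.
Baking ends at 1:21 PM − 223 min = 9:38 AM.
From 9:38 AM to 3:40 PM is 362 minutes.

362 minutes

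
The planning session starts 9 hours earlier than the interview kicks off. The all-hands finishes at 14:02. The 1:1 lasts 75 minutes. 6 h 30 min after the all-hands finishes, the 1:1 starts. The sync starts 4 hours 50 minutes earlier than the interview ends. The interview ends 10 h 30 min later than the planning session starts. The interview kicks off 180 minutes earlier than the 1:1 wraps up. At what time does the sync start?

15:27

The 1:1 starts at 14:02 + 390 min = 20:32.
The 1:1 ends at 20:32 + 75 min = 21:47.
The interview starts at 21:47 − 180 min = 18:47.
The planning session starts at 18:47 − 540 min = 09:47.
The interview ends at 09:47 + 630 min = 20:17.
The sync starts at 20:17 − 290 min = 15:27.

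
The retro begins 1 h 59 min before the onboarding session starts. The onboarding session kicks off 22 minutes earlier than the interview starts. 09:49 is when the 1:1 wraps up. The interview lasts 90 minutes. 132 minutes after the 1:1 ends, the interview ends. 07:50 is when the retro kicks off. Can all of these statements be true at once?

The interview ends at 09:49 + 132 min = 12:01.
The interview starts at 12:01 − 90 min = 10:31.
The onboarding session starts at 10:31 − 22 min = 10:09.
The retro starts at 10:09 − 119 min = 08:10.
But the retro is also said to start at 07:50 — a 20-minute conflict.

No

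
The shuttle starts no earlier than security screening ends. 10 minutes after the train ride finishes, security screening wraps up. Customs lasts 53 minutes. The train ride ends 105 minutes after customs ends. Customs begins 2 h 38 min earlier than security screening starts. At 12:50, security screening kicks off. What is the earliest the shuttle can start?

13:00

Customs starts at 12:50 − 158 min = 10:12.
Customs ends at 10:12 + 53 min = 11:05.
The train ride ends at 11:05 + 105 min = 12:50.
Security screening ends at 12:50 + 10 min = 13:00.
The shuttle is bounded by security screening, so the earliest it can start is 13:00.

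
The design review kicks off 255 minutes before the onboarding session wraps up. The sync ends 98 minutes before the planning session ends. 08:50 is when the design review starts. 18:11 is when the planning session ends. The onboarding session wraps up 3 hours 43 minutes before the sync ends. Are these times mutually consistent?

The sync ends at 18:11 − 98 min = 16:33.
The onboarding session ends at 16:33 − 223 min = 12:50.
The design review starts at 12:50 − 255 min = 08:35.
But the design review is also said to start at 08:50 — a 15-minute conflict.

No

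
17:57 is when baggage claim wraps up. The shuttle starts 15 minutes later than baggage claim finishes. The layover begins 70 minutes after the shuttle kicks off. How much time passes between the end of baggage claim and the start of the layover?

85 minutes

The shuttle starts at 17:57 + 15 min = 18:12.
The layover starts at 18:12 + 70 min = 19:22.
From 17:57 to 19:22 is 85 minutes.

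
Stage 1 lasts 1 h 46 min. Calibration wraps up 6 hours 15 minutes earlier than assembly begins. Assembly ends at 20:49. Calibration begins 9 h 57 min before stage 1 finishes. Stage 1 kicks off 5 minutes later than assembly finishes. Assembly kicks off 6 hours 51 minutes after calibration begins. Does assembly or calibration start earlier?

calibration

Stage 1 starts at 20:49 + 5 min = 20:54.
Stage 1 ends at 20:54 + 106 min = 22:40.
Calibration starts at 22:40 − 597 min = 12:43.
Assembly starts at 12:43 + 411 min = 19:34.
Assembly starts at 19:34 and calibration starts at 12:43, so calibration is first.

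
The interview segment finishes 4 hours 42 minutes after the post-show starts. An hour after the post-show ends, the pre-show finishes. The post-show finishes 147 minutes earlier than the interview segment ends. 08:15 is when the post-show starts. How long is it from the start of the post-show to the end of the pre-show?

195 minutes

The interview segment ends at 08:15 + 282 min = 12:57.
The post-show ends at 12:57 − 147 min = 10:30.
The pre-show ends at 10:30 + 60 min = 11:30.
From 08:15 to 11:30 is 195 minutes.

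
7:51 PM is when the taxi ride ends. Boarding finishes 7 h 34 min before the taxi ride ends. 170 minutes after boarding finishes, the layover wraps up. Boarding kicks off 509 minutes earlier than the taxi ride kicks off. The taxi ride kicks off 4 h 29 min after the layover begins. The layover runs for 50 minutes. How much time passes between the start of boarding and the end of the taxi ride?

Boarding ends at 7:51 PM − 454 min = 12:17 PM.
The layover ends at 12:17 PM + 170 min = 3:07 PM.
The layover starts at 3:07 PM − 50 min = 2:17 PM.
The taxi ride starts at 2:17 PM + 269 min = 6:46 PM.
Boarding starts at 6:46 PM − 509 min = 10:17 AM.
From 10:17 AM to 7:51 PM is 9 h 34 min.

9 h 34 min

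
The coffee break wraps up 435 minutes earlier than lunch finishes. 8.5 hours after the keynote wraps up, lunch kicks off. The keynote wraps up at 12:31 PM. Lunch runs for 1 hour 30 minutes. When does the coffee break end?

Lunch starts at 12:31 PM + 510 min = 9:01 PM.
Lunch ends at 9:01 PM + 90 min = 10:31 PM.
The coffee break ends at 10:31 PM − 435 min = 3:16 PM.

3:16 PM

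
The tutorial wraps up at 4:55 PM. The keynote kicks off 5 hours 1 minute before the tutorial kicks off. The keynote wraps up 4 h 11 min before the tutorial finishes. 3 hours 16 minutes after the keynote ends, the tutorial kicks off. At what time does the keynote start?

10:59 AM

The keynote ends at 4:55 PM − 251 min = 12:44 PM.
The tutorial starts at 12:44 PM + 196 min = 4:00 PM.
The keynote starts at 4:00 PM − 301 min = 10:59 AM.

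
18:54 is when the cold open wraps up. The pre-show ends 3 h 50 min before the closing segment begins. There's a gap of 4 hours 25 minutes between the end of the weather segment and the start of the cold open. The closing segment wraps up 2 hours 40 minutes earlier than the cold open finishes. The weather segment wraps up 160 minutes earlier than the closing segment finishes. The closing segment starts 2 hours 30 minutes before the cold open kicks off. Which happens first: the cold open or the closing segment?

the closing segment

The closing segment ends at 18:54 − 160 min = 16:14.
The weather segment ends at 16:14 − 160 min = 13:34.
The cold open starts at 13:34 + 265 min = 17:59.
The closing segment starts at 17:59 − 150 min = 15:29.
The cold open starts at 17:59 and the closing segment starts at 15:29, so the closing segment is first.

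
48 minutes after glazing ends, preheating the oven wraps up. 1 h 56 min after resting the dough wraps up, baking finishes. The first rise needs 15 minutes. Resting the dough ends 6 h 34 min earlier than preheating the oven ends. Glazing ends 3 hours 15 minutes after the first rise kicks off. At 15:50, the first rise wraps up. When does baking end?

The first rise starts at 15:50 − 15 min = 15:35.
Glazing ends at 15:35 + 195 min = 18:50.
Preheating the oven ends at 18:50 + 48 min = 19:38.
Resting the dough ends at 19:38 − 394 min = 13:04.
Baking ends at 13:04 + 116 min = 15:00.

15:00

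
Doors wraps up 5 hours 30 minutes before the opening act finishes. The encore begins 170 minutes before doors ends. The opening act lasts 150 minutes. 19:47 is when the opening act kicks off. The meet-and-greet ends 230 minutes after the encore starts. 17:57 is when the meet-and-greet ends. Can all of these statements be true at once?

The opening act ends at 19:47 + 150 min = 22:17.
Doors ends at 22:17 − 330 min = 16:47.
The encore starts at 16:47 − 170 min = 13:57.
The meet-and-greet ends at 13:57 + 230 min = 17:47.
But the meet-and-greet is also said to end at 17:57 — a 10-minute conflict.

No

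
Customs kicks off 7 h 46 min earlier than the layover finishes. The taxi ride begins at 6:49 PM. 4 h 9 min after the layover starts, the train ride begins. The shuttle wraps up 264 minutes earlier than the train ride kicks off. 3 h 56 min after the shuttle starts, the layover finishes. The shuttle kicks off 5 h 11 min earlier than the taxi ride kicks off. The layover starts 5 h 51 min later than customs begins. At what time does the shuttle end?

The shuttle starts at 6:49 PM − 311 min = 1:38 PM.
The layover ends at 1:38 PM + 236 min = 5:34 PM.
Customs starts at 5:34 PM − 466 min = 9:48 AM.
The layover starts at 9:48 AM + 351 min = 3:39 PM.
The train ride starts at 3:39 PM + 249 min = 7:48 PM.
The shuttle ends at 7:48 PM − 264 min = 3:24 PM.

3:24 PM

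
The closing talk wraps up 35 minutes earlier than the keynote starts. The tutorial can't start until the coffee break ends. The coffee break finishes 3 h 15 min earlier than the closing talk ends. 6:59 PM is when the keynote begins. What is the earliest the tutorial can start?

3:09 PM

The closing talk ends at 6:59 PM − 35 min = 6:24 PM.
The coffee break ends at 6:24 PM − 195 min = 3:09 PM.
The tutorial is bounded by the coffee break, so the earliest it can start is 3:09 PM.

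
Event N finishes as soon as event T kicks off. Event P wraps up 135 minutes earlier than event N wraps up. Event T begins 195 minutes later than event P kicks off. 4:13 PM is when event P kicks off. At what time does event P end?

Event T starts at 4:13 PM + 195 min = 7:28 PM.
So event N ends at 7:28 PM.
Event P ends at 7:28 PM − 135 min = 5:13 PM.

5:13 PM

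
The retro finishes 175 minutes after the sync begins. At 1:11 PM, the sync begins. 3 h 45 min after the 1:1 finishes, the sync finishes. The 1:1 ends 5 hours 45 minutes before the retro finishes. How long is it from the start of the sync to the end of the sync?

The retro ends at 1:11 PM + 175 min = 4:06 PM.
The 1:1 ends at 4:06 PM − 345 min = 10:21 AM.
The sync ends at 10:21 AM + 225 min = 2:06 PM.
From 1:11 PM to 2:06 PM is 55 minutes.

55 minutes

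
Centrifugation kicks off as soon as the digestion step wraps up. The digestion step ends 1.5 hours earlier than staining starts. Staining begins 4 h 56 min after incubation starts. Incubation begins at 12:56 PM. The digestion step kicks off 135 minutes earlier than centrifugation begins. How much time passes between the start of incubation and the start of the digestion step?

Staining starts at 12:56 PM + 296 min = 5:52 PM.
The digestion step ends at 5:52 PM − 90 min = 4:22 PM.
So centrifugation starts at 4:22 PM.
The digestion step starts at 4:22 PM − 135 min = 2:07 PM.
From 12:56 PM to 2:07 PM is 1 hour 11 minutes.

1 hour 11 minutes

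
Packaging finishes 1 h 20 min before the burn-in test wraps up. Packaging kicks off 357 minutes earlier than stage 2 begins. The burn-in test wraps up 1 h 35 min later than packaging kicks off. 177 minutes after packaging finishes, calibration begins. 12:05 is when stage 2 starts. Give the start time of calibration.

Packaging starts at 12:05 − 357 min = 06:08.
The burn-in test ends at 06:08 + 95 min = 07:43.
Packaging ends at 07:43 − 80 min = 06:23.
Calibration starts at 06:23 + 177 min = 09:20.

09:20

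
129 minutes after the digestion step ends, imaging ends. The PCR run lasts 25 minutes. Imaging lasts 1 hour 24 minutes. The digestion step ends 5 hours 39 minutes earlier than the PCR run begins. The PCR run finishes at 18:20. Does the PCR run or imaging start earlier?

The PCR run starts at 18:20 − 25 min = 17:55.
The digestion step ends at 17:55 − 339 min = 12:16.
Imaging ends at 12:16 + 129 min = 14:25.
Imaging starts at 14:25 − 84 min = 13:01.
The PCR run starts at 17:55 and imaging starts at 13:01, so imaging is first.

imaging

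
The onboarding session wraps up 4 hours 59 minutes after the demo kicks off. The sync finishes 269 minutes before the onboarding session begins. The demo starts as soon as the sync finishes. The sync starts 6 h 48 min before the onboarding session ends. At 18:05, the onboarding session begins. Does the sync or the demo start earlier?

The sync ends at 18:05 − 269 min = 13:36.
So the demo starts at 13:36.
The onboarding session ends at 13:36 + 299 min = 18:35.
The sync starts at 18:35 − 408 min = 11:47.
The sync starts at 11:47 and the demo starts at 13:36, so the sync is first.

the sync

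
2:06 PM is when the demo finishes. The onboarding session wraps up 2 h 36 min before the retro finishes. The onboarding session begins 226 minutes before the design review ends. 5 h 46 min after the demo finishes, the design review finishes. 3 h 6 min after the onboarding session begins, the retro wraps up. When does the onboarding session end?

4:36 PM

The design review ends at 2:06 PM + 346 min = 7:52 PM.
The onboarding session starts at 7:52 PM − 226 min = 4:06 PM.
The retro ends at 4:06 PM + 186 min = 7:12 PM.
The onboarding session ends at 7:12 PM − 156 min = 4:36 PM.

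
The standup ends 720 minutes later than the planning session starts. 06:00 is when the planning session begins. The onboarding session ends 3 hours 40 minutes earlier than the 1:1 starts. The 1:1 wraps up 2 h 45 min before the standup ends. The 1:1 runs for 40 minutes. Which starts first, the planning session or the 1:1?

the planning session

The standup ends at 06:00 + 720 min = 18:00.
The 1:1 ends at 18:00 − 165 min = 15:15.
The 1:1 starts at 15:15 − 40 min = 14:35.
The planning session starts at 06:00 and the 1:1 starts at 14:35, so the planning session is first.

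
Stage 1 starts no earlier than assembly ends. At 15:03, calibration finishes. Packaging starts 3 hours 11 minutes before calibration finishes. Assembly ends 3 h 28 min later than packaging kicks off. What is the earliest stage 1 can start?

15:20

Packaging starts at 15:03 − 191 min = 11:52.
Assembly ends at 11:52 + 208 min = 15:20.
Stage 1 is bounded by assembly, so the earliest it can start is 15:20.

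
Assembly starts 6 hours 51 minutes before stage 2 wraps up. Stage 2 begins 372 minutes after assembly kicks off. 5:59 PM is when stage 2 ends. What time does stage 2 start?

Assembly starts at 5:59 PM − 411 min = 11:08 AM.
Stage 2 starts at 11:08 AM + 372 min = 5:20 PM.

5:20 PM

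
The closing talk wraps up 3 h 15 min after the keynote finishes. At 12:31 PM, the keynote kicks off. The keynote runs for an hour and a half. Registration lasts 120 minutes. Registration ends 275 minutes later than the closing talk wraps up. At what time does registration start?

The keynote ends at 12:31 PM + 90 min = 2:01 PM.
The closing talk ends at 2:01 PM + 195 min = 5:16 PM.
Registration ends at 5:16 PM + 275 min = 9:51 PM.
Registration starts at 9:51 PM − 120 min = 7:51 PM.

7:51 PM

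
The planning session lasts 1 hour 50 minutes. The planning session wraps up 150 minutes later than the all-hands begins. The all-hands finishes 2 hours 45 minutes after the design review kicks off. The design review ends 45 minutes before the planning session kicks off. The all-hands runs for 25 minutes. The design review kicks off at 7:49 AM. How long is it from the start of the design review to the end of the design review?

2 h 15 min

The all-hands ends at 7:49 AM + 165 min = 10:34 AM.
The all-hands starts at 10:34 AM − 25 min = 10:09 AM.
The planning session ends at 10:09 AM + 150 min = 12:39 PM.
The planning session starts at 12:39 PM − 110 min = 10:49 AM.
The design review ends at 10:49 AM − 45 min = 10:04 AM.
From 7:49 AM to 10:04 AM is 2 h 15 min.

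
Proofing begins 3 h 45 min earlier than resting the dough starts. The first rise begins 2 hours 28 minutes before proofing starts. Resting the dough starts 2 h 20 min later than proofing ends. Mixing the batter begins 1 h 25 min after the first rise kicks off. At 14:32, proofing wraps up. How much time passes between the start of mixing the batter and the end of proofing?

Resting the dough starts at 14:32 + 140 min = 16:52.
Proofing starts at 16:52 − 225 min = 13:07.
The first rise starts at 13:07 − 148 min = 10:39.
Mixing the batter starts at 10:39 + 85 min = 12:04.
From 12:04 to 14:32 is 148 minutes.

148 minutes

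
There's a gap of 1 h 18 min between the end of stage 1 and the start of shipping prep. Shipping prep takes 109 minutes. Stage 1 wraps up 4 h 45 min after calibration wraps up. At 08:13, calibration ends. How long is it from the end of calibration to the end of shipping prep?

7 h 52 min

Stage 1 ends at 08:13 + 285 min = 12:58.
Shipping prep starts at 12:58 + 78 min = 14:16.
Shipping prep ends at 14:16 + 109 min = 16:05.
From 08:13 to 16:05 is 7 h 52 min.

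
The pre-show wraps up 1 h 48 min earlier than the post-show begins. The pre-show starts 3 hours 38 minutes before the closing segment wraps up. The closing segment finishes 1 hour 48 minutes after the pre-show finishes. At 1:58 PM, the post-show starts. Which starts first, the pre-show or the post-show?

The pre-show ends at 1:58 PM − 108 min = 12:10 PM.
The closing segment ends at 12:10 PM + 108 min = 1:58 PM.
The pre-show starts at 1:58 PM − 218 min = 10:20 AM.
The pre-show starts at 10:20 AM and the post-show starts at 1:58 PM, so the pre-show is first.

the pre-show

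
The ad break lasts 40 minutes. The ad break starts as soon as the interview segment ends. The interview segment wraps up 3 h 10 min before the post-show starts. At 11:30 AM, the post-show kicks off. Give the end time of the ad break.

9:00 AM

The interview segment ends at 11:30 AM − 190 min = 8:20 AM.
So the ad break starts at 8:20 AM.
The ad break ends at 8:20 AM + 40 min = 9:00 AM.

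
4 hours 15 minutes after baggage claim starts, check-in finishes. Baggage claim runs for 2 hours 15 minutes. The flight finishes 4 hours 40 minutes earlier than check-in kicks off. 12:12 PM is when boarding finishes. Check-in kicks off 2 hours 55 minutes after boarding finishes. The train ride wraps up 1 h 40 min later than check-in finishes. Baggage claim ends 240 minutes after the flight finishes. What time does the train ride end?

6:07 PM

Check-in starts at 12:12 PM + 175 min = 3:07 PM.
The flight ends at 3:07 PM − 280 min = 10:27 AM.
Baggage claim ends at 10:27 AM + 240 min = 2:27 PM.
Baggage claim starts at 2:27 PM − 135 min = 12:12 PM.
Check-in ends at 12:12 PM + 255 min = 4:27 PM.
The train ride ends at 4:27 PM + 100 min = 6:07 PM.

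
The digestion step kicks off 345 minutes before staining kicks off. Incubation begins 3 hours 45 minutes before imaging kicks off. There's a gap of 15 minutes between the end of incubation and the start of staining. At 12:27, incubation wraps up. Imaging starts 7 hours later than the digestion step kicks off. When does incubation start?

10:12

Staining starts at 12:27 + 15 min = 12:42.
The digestion step starts at 12:42 − 345 min = 06:57.
Imaging starts at 06:57 + 420 min = 13:57.
Incubation starts at 13:57 − 225 min = 10:12.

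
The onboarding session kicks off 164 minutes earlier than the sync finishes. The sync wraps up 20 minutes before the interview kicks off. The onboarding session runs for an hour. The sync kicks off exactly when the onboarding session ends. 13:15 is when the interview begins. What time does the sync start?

The sync ends at 13:15 − 20 min = 12:55.
The onboarding session starts at 12:55 − 164 min = 10:11.
The onboarding session ends at 10:11 + 60 min = 11:11.
So the sync starts at 11:11.

11:11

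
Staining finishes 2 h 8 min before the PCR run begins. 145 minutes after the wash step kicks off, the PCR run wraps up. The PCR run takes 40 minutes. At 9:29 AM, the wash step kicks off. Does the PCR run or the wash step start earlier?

The PCR run ends at 9:29 AM + 145 min = 11:54 AM.
The PCR run starts at 11:54 AM − 40 min = 11:14 AM.
The PCR run starts at 11:14 AM and the wash step starts at 9:29 AM, so the wash step is first.

the wash step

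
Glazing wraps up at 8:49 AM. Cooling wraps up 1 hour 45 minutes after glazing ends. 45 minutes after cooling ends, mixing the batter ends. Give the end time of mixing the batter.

11:19 AM

Cooling ends at 8:49 AM + 105 min = 10:34 AM.
Mixing the batter ends at 10:34 AM + 45 min = 11:19 AM.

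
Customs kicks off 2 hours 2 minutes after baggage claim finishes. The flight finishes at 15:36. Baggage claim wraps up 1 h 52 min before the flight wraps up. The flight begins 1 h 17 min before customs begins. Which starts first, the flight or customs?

Baggage claim ends at 15:36 − 112 min = 13:44.
Customs starts at 13:44 + 122 min = 15:46.
The flight starts at 15:46 − 77 min = 14:29.
The flight starts at 14:29 and customs starts at 15:46, so the flight is first.

the flight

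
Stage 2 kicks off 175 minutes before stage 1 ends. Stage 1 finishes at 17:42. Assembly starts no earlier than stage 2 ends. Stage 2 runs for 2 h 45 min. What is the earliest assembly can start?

17:32

Stage 2 starts at 17:42 − 175 min = 14:47.
Stage 2 ends at 14:47 + 165 min = 17:32.
Assembly is bounded by stage 2, so the earliest it can start is 17:32.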